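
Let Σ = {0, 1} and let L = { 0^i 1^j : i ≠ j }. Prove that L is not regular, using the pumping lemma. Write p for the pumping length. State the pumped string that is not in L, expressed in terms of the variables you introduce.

0^{p+p!} 1^{p+p!}

Assume L is regular; let p be its pumping constant.
Choose w = 0^p 1^{p+p!}. Since p ≠ p+p!, w ∈ L; and |w| ≥ p.
Write w = xyz as guaranteed by the lemma, with |xy| ≤ p and |y| > 0.
The first p characters of w are 0's, so xy (and hence y) consists only of 0's. Write y = 0^k, 1 ≤ k ≤ p.
Since 1 ≤ k ≤ p, k divides p!; set t = 1 + p!/k. Then xy^t z has p + (p!/k)·k = p + p! copies of 0. Now the 0-count equals the 1-count, so i ≠ j fails. So xy^t z = 0^{p+p!} 1^{p+p!} ∉ L.
Contradiction. Therefore L is not regular.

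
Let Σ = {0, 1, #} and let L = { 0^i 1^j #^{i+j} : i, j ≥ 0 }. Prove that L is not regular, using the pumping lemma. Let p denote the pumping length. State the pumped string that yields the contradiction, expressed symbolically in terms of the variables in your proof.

Assume L is regular. Let p be the pumping length given by the pumping lemma.
Take w = 0^p 1^p #^{2p} ∈ L (with i=j=p, i+j=2p), |w| = 4p ≥ p.
The pumping lemma gives a decomposition w = xyz where |xy| ≤ p and |y| ≥ 1.
Because |xy| ≤ p and w begins with p copies of 0, we have y = 0^k with 1 ≤ k ≤ p.
Consider xy^2z = 0^{p+k} 1^p #^{2p}. Now the 0- and 1-counts sum to 2p+k, but the #-count is 2p ≠ 2p+k. So xy^2z ∉ L.
This contradicts the pumping lemma, so L is not regular.

0^{p+k} 1^p #^{2p}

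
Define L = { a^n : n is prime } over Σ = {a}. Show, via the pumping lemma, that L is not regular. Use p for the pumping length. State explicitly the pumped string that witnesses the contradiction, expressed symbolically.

Toward a contradiction, assume L is regular with pumping length p.
Let q be a prime with q ≥ p+2 (infinitely many primes exist), and take w = a^q ∈ L with |w| = q ≥ p.
By the pumping lemma, w = xyz with |xy| ≤ p and y is nonempty.
Then y = a^k for some k with 1 ≤ k ≤ p.
Since 1 ≤ k ≤ p, |xz| = q-k. Pump with i = q+1: |xy^{q+1}z| = (q-k)+(q+1)k = q+qk = q(1+k), which is composite (both factors ≥ 2). So xy^{q+1}z = a^{q(1+k)} ∉ L.
This is a contradiction; hence L is not regular.

a^{q(1+k)}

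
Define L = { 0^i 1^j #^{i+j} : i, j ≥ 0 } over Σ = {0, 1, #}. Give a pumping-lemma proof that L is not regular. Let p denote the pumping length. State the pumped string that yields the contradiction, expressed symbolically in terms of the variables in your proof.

Toward a contradiction, assume L is regular with pumping length p.
Take w = 0^p 1^p #^{2p} ∈ L (with i=j=p, i+j=2p), |w| = 4p ≥ p.
The pumping lemma gives a decomposition w = xyz where |xy| ≤ p and |y| ≥ 1.
The first p characters of w are 0's, so xy (and hence y) consists only of 0's. Write y = 0^k, 1 ≤ k ≤ p.
Consider xy^2z = 0^{p+k} 1^p #^{2p}. Now the 0- and 1-counts sum to 2p+k, but the #-count is 2p ≠ 2p+k. So xy^2z ∉ L.
Contradiction. Therefore L is not regular.

0^{p+k} 1^p #^{2p}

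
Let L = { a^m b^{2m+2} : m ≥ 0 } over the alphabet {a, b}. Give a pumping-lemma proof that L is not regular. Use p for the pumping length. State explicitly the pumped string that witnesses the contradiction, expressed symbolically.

Toward a contradiction, assume L is regular with pumping length p.
Let w = a^p b^{2p+2} ∈ L; note |w| = 3p+2 ≥ p.
By the pumping lemma, w = xyz with |xy| ≤ p and |y| ≥ 1.
The first p characters of w are a's, so xy (and hence y) consists only of a's. Write y = a^k, 1 ≤ k ≤ p.
Pump with i = 2: xy^2z = a^{p+k} b^{2p+2}. For this to lie in L we would need 2p+2 = 2(p+k)+2, which forces k = 0. But k ≥ 1, so xy^2z ∉ L.
This contradicts the pumping lemma, so L is not regular.

a^{p+k} b^{2p+2}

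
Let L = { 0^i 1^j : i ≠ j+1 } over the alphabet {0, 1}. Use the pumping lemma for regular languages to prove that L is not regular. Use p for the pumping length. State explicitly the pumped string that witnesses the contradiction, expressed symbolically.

0^{p+p!} 1^{p+p!-1}

Assume L is regular. Let p be the pumping length given by the pumping lemma.
Choose w = 0^p 1^{p+p!-1}. Since p ≠ (p+p!-1)+1 = p+p!, w ∈ L; and |w| ≥ p.
By the pumping lemma, w = xyz with |xy| ≤ p and |y| ≥ 1.
The first p characters of w are 0's, so xy (and hence y) consists only of 0's. Write y = 0^k, 1 ≤ k ≤ p.
Since 1 ≤ k ≤ p, k divides p!; set t = 1 + p!/k. Then xy^t z has p + (p!/k)·k = p + p! copies of 0. Now the 0-count is p+p! and (1-count)+1 = (p+p!-1)+1 = p+p!, so i ≠ j+1 fails. So xy^t z = 0^{p+p!} 1^{p+p!-1} ∉ L.
Contradiction. Therefore L is not regular.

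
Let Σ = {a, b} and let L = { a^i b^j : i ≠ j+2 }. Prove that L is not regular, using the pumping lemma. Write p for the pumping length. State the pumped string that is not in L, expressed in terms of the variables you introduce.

Assume L is regular. Let p be the pumping length given by the pumping lemma.
Choose w = a^p b^{p+p!-2}. Since p ≠ (p+p!-2)+2 = p+p!, w ∈ L; and |w| ≥ p.
By the pumping lemma, w = xyz with |xy| ≤ p and |y| > 0.
Because |xy| ≤ p and w begins with p copies of a, we have y = a^k with 1 ≤ k ≤ p.
Since 1 ≤ k ≤ p, k divides p!; set t = 1 + p!/k. Then xy^t z has p + (p!/k)·k = p + p! copies of a. Now the a-count is p+p! and (b-count)+2 = (p+p!-2)+2 = p+p!, so i ≠ j+2 fails. So xy^t z = a^{p+p!} b^{p+p!-2} ∉ L.
This contradicts the pumping lemma, so L is not regular.

a^{p+p!} b^{p+p!-2}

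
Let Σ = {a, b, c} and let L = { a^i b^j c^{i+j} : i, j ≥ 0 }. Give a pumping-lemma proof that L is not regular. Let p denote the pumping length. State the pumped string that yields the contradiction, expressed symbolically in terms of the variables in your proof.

Assume L is regular. Let p be the pumping length given by the pumping lemma.
Take w = a^p b^p c^{2p} ∈ L (with i=j=p, i+j=2p), |w| = 4p ≥ p.
The pumping lemma gives a decomposition w = xyz where |xy| ≤ p and |y| ≥ 1.
Since the first p symbols of w are all a's and |xy| ≤ p, y lies entirely in the leading a-block: y = a^k for some k with 1 ≤ k ≤ p.
Consider xy^2z = a^{p+k} b^p c^{2p}. Now the a- and b-counts sum to 2p+k, but the c-count is 2p ≠ 2p+k. So xy^2z ∉ L.
This is a contradiction; hence L is not regular.

a^{p+k} b^p c^{2p}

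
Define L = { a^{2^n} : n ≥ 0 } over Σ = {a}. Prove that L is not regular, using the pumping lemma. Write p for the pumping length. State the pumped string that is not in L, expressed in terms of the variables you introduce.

Assume L is regular. Let p be the pumping length given by the pumping lemma.
Take w = a^{2^p} ∈ L with |w| = 2^p ≥ p.
The pumping lemma gives a decomposition w = xyz where |xy| ≤ p and |y| > 0.
Then y = a^k for some k with 1 ≤ k ≤ p.
Pump with i = 2: xy^2z = a^{2^p+k}. Since 1 ≤ k ≤ p < 2^p, we have 2^p < 2^p+k < 2^{p+1}, so 2^p+k is not a power of 2. So xy^2z ∉ L.
This is a contradiction; hence L is not regular.

a^{2^p+k}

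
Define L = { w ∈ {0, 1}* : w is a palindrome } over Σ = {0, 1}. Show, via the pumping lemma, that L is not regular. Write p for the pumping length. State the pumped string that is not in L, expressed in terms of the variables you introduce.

Toward a contradiction, assume L is regular with pumping length p.
Take w = 0^p 1 0^p, a palindrome of length 2p+1 ≥ p.
The pumping lemma gives a decomposition w = xyz where |xy| ≤ p and |y| ≥ 1.
The first p characters of w are 0's, so xy (and hence y) consists only of 0's. Write y = 0^k, 1 ≤ k ≤ p.
Pump with i = 2: xy^2z = 0^{p+k} 1 0^p. Its reverse is 0^p 1 0^{p+k}, which differs from xy^2z since k ≥ 1. So xy^2z is not a palindrome and xy^2z ∉ L.
This contradicts the pumping lemma, so L is not regular.

0^{p+k} 1 0^p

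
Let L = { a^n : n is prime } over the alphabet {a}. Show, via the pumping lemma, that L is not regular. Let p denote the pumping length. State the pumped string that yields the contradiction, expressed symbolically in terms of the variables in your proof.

Suppose for contradiction that L is regular, and let p be the pumping length.
Let q be a prime with q ≥ p+2 (infinitely many primes exist), and take w = a^q ∈ L with |w| = q ≥ p.
Write w = xyz as guaranteed by the lemma, with |xy| ≤ p and |y| ≥ 1.
Then y = a^k for some k with 1 ≤ k ≤ p.
Since 1 ≤ k ≤ p, |xz| = q-k. Pump with i = q+1: |xy^{q+1}z| = (q-k)+(q+1)k = q+qk = q(1+k), which is composite (both factors ≥ 2). So xy^{q+1}z = a^{q(1+k)} ∉ L.
This contradicts the pumping lemma, so L is not regular.

a^{q(1+k)}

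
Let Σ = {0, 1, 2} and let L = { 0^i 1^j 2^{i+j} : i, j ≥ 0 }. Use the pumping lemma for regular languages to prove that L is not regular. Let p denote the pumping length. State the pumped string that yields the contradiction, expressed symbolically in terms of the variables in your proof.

Assume L is regular. Let p be the pumping length given by the pumping lemma.
Take w = 0^p 1^p 2^{2p} ∈ L (with i=j=p, i+j=2p), |w| = 4p ≥ p.
Write w = xyz as guaranteed by the lemma, with |xy| ≤ p and |y| > 0.
Because |xy| ≤ p and w begins with p copies of 0, we have y = 0^k with 1 ≤ k ≤ p.
Consider xy^2z = 0^{p+k} 1^p 2^{2p}. Now the 0- and 1-counts sum to 2p+k, but the 2-count is 2p ≠ 2p+k. So xy^2z ∉ L.
This contradicts the pumping lemma, so L is not regular.

0^{p+k} 1^p 2^{2p}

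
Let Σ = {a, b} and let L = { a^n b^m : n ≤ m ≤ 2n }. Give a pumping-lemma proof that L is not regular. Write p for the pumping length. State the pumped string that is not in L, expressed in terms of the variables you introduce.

a^{p+k} b^p

Suppose for contradiction that L is regular, and let p be the pumping length.
Take w = a^p b^p ∈ L (since p ≤ p ≤ 2p), with |w| = 2p ≥ p.
The pumping lemma gives a decomposition w = xyz where |xy| ≤ p and |y| > 0.
Since the first p symbols of w are all a's and |xy| ≤ p, y lies entirely in the leading a-block: y = a^k for some k with 1 ≤ k ≤ p.
Pump with i = 2: xy^2z = a^{p+k} b^p. Now n = p+k > p = m, so the condition n ≤ m fails. Thus xy^2z ∉ L.
This contradicts the pumping lemma, so L is not regular.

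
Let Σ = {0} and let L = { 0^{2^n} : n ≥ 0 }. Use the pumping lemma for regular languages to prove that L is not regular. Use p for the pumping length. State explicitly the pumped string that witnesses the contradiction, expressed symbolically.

Suppose for contradiction that L is regular, and let p be the pumping length.
Take w = 0^{2^p} ∈ L with |w| = 2^p ≥ p.
The pumping lemma gives a decomposition w = xyz where |xy| ≤ p and |y| > 0.
Then y = 0^k for some k with 1 ≤ k ≤ p.
Pump with i = 2: xy^2z = 0^{2^p+k}. Since 1 ≤ k ≤ p < 2^p, we have 2^p < 2^p+k < 2^{p+1}, so 2^p+k is not a power of 2. So xy^2z ∉ L.
This contradicts the pumping lemma, so L is not regular.

0^{2^p+k}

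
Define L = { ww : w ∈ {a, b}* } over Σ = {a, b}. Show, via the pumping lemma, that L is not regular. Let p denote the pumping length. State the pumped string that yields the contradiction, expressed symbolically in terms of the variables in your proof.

a^{p+k} b^p a^p b^p

Toward a contradiction, assume L is regular with pumping length p.
Take w = a^p b^p a^p b^p = uu where u = a^pb^p; then w ∈ L and |w| = 4p ≥ p.
Write w = xyz as guaranteed by the lemma, with |xy| ≤ p and |y| > 0.
Because |xy| ≤ p and w begins with p copies of a, we have y = a^k with 1 ≤ k ≤ p.
Pump with i = 2: xy^2z = a^{p+k} b^p a^p b^p, of length 4p+k. Suppose this equals vv. The string starts with a and ends with b, so v does too; thus the boundary between the two copies of v is a b→a transition. There is exactly one such transition, at position 2p+k, so |v| = 2p+k and |vv| = 4p+2k ≠ 4p+k since k ≥ 1. So xy^2z ∉ L.
This contradicts the pumping lemma, so L is not regular.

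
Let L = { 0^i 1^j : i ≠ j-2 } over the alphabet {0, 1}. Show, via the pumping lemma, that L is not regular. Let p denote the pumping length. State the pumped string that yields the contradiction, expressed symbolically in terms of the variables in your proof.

Assume L is regular; let p be its pumping constant.
Choose w = 0^p 1^{p+p!+2}. Since p ≠ (p+p!+2)-2 = p+p!, w ∈ L; and |w| ≥ p.
By the pumping lemma, w = xyz with |xy| ≤ p and y is nonempty.
The first p characters of w are 0's, so xy (and hence y) consists only of 0's. Write y = 0^k, 1 ≤ k ≤ p.
Since 1 ≤ k ≤ p, k divides p!; set t = 1 + p!/k. Then xy^t z has p + (p!/k)·k = p + p! copies of 0. Now the 0-count is p+p! and (1-count)-2 = (p+p!+2)-2 = p+p!, so i ≠ j-2 fails. So xy^t z = 0^{p+p!} 1^{p+p!+2} ∉ L.
This contradicts the pumping lemma, so L is not regular.

0^{p+p!} 1^{p+p!+2}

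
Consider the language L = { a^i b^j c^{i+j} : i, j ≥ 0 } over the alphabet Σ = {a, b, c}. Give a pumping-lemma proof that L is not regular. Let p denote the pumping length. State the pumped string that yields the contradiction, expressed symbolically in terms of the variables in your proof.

a^{p+k} b^p c^{2p}

Assume L is regular; let p be its pumping constant.
Take w = a^p b^p c^{2p} ∈ L (with i=j=p, i+j=2p), |w| = 4p ≥ p.
Write w = xyz as guaranteed by the lemma, with |xy| ≤ p and |y| > 0.
Since the first p symbols of w are all a's and |xy| ≤ p, y lies entirely in the leading a-block: y = a^k for some k with 1 ≤ k ≤ p.
Consider xy^2z = a^{p+k} b^p c^{2p}. Now the a- and b-counts sum to 2p+k, but the c-count is 2p ≠ 2p+k. So xy^2z ∉ L.
This contradicts the pumping lemma, so L is not regular.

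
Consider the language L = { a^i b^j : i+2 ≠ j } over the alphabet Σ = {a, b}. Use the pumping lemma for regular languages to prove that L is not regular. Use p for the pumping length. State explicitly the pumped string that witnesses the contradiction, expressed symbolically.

a^{p+p!} b^{p+p!+2}

Suppose for contradiction that L is regular, and let p be the pumping length.
Choose w = a^p b^{p+p!+2}. Since p ≠ (p+p!+2)-2 = p+p!, w ∈ L; and |w| ≥ p.
Write w = xyz as guaranteed by the lemma, with |xy| ≤ p and y is nonempty.
Since the first p symbols of w are all a's and |xy| ≤ p, y lies entirely in the leading a-block: y = a^k for some k with 1 ≤ k ≤ p.
Since 1 ≤ k ≤ p, k divides p!; set t = 1 + p!/k. Then xy^t z has p + (p!/k)·k = p + p! copies of a. Now the a-count is p+p! and (b-count)-2 = (p+p!+2)-2 = p+p!, so i+2 ≠ j fails. So xy^t z = a^{p+p!} b^{p+p!+2} ∉ L.
Contradiction. Therefore L is not regular.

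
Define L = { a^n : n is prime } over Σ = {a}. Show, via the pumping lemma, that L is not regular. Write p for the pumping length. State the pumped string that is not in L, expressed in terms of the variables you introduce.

a^{q(1+k)}

Toward a contradiction, assume L is regular with pumping length p.
Let q be a prime with q ≥ p+2 (infinitely many primes exist), and take w = a^q ∈ L with |w| = q ≥ p.
By the pumping lemma, w = xyz with |xy| ≤ p and |y| ≥ 1.
Then y = a^k for some k with 1 ≤ k ≤ p.
Since 1 ≤ k ≤ p, |xz| = q-k. Pump with i = q+1: |xy^{q+1}z| = (q-k)+(q+1)k = q+qk = q(1+k), which is composite (both factors ≥ 2). So xy^{q+1}z = a^{q(1+k)} ∉ L.
Contradiction. Therefore L is not regular.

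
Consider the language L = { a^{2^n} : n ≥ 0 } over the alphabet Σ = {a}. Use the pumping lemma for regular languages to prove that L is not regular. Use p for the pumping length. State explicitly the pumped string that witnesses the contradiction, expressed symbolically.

a^{2^p+k}

Suppose for contradiction that L is regular, and let p be the pumping length.
Take w = a^{2^p} ∈ L with |w| = 2^p ≥ p.
Write w = xyz as guaranteed by the lemma, with |xy| ≤ p and |y| > 0.
Then y = a^k for some k with 1 ≤ k ≤ p.
Pump with i = 2: xy^2z = a^{2^p+k}. Since 1 ≤ k ≤ p < 2^p, we have 2^p < 2^p+k < 2^{p+1}, so 2^p+k is not a power of 2. So xy^2z ∉ L.
This is a contradiction; hence L is not regular.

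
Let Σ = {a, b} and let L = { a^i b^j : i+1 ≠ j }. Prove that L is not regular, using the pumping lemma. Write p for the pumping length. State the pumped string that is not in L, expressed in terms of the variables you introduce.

Suppose for contradiction that L is regular, and let p be the pumping length.
Choose w = a^p b^{p+p!+1}. Since p ≠ (p+p!+1)-1 = p+p!, w ∈ L; and |w| ≥ p.
Write w = xyz as guaranteed by the lemma, with |xy| ≤ p and |y| > 0.
Since the first p symbols of w are all a's and |xy| ≤ p, y lies entirely in the leading a-block: y = a^k for some k with 1 ≤ k ≤ p.
Since 1 ≤ k ≤ p, k divides p!; set t = 1 + p!/k. Then xy^t z has p + (p!/k)·k = p + p! copies of a. Now the a-count is p+p! and (b-count)-1 = (p+p!+1)-1 = p+p!, so i+1 ≠ j fails. So xy^t z = a^{p+p!} b^{p+p!+1} ∉ L.
This is a contradiction; hence L is not regular.

a^{p+p!} b^{p+p!+1}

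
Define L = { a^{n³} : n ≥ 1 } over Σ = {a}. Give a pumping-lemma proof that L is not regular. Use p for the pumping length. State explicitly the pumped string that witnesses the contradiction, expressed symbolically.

a^{p³+k}

Assume L is regular; let p be its pumping constant.
Take w = a^{p³} ∈ L with |w| = p³ ≥ p.
Write w = xyz as guaranteed by the lemma, with |xy| ≤ p and |y| > 0.
Then y = a^k for some k with 1 ≤ k ≤ p.
Pump with i = 2: xy^2z = a^{p³+k}. Since 1 ≤ k ≤ p, p³ < p³+k ≤ p³+p < p³+3p²+3p+1 = (p+1)³, so p³+k is not a perfect cube. So xy^2z ∉ L.
Contradiction. Therefore L is not regular.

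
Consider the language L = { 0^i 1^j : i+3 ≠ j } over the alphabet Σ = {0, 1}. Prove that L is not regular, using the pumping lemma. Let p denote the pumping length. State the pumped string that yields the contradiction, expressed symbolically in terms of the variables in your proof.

Toward a contradiction, assume L is regular with pumping length p.
Choose w = 0^p 1^{p+p!+3}. Since p ≠ (p+p!+3)-3 = p+p!, w ∈ L; and |w| ≥ p.
Write w = xyz as guaranteed by the lemma, with |xy| ≤ p and |y| > 0.
Because |xy| ≤ p and w begins with p copies of 0, we have y = 0^k with 1 ≤ k ≤ p.
Since 1 ≤ k ≤ p, k divides p!; set t = 1 + p!/k. Then xy^t z has p + (p!/k)·k = p + p! copies of 0. Now the 0-count is p+p! and (1-count)-3 = (p+p!+3)-3 = p+p!, so i+3 ≠ j fails. So xy^t z = 0^{p+p!} 1^{p+p!+3} ∉ L.
This contradicts the pumping lemma, so L is not regular.

0^{p+p!} 1^{p+p!+3}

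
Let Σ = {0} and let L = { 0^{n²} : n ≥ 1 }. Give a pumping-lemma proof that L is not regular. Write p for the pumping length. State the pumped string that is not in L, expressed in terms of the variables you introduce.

0^{p²+k}

Toward a contradiction, assume L is regular with pumping length p.
Take w = 0^{p²} ∈ L with |w| = p² ≥ p.
The pumping lemma gives a decomposition w = xyz where |xy| ≤ p and |y| > 0.
Then y = 0^k for some k with 1 ≤ k ≤ p.
Pump with i = 2: xy^2z = 0^{p²+k}. Since 1 ≤ k ≤ p, p² < p²+k ≤ p²+p < (p+1)², so p²+k lies strictly between consecutive squares and is not a perfect square. So xy^2z ∉ L.
Contradiction. Therefore L is not regular.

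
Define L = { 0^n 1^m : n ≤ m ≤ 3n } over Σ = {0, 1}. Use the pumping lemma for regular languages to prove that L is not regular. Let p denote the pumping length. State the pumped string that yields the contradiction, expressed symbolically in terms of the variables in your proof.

Assume L is regular; let p be its pumping constant.
Take w = 0^p 1^p ∈ L (since p ≤ p ≤ 3p), with |w| = 2p ≥ p.
By the pumping lemma, w = xyz with |xy| ≤ p and |y| ≥ 1.
The first p characters of w are 0's, so xy (and hence y) consists only of 0's. Write y = 0^k, 1 ≤ k ≤ p.
Pump with i = 2: xy^2z = 0^{p+k} 1^p. Now n = p+k > p = m, so the condition n ≤ m fails. Thus xy^2z ∉ L.
This is a contradiction; hence L is not regular.

0^{p+k} 1^p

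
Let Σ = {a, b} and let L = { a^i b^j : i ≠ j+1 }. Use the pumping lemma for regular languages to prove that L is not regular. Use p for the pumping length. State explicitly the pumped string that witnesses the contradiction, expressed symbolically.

Toward a contradiction, assume L is regular with pumping length p.
Choose w = a^p b^{p+p!-1}. Since p ≠ (p+p!-1)+1 = p+p!, w ∈ L; and |w| ≥ p.
By the pumping lemma, w = xyz with |xy| ≤ p and y is nonempty.
Since the first p symbols of w are all a's and |xy| ≤ p, y lies entirely in the leading a-block: y = a^k for some k with 1 ≤ k ≤ p.
Since 1 ≤ k ≤ p, k divides p!; set t = 1 + p!/k. Then xy^t z has p + (p!/k)·k = p + p! copies of a. Now the a-count is p+p! and (b-count)+1 = (p+p!-1)+1 = p+p!, so i ≠ j+1 fails. So xy^t z = a^{p+p!} b^{p+p!-1} ∉ L.
This contradicts the pumping lemma, so L is not regular.

a^{p+p!} b^{p+p!-1}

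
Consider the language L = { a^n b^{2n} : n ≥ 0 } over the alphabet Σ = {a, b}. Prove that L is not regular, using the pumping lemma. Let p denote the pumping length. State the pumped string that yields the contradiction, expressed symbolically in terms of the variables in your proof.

Assume L is regular; let p be its pumping constant.
Take w = a^p b^{2p}. Then w ∈ L and |w| = 3p ≥ p.
The pumping lemma gives a decomposition w = xyz where |xy| ≤ p and |y| > 0.
Because |xy| ≤ p and w begins with p copies of a, we have y = a^k with 1 ≤ k ≤ p.
Pump with i = 2: xy^2z = a^{p+k} b^{2p}. For this to lie in L we would need 2p = 2(p+k), which forces k = 0. But k ≥ 1, so xy^2z ∉ L.
This is a contradiction; hence L is not regular.

a^{p+k} b^{2p}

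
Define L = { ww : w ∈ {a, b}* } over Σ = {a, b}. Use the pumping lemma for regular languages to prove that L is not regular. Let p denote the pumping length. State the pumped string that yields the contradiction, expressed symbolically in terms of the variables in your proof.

a^{p+k} b^p a^p b^p

Assume L is regular; let p be its pumping constant.
Take w = a^p b^p a^p b^p = uu where u = a^pb^p; then w ∈ L and |w| = 4p ≥ p.
The pumping lemma gives a decomposition w = xyz where |xy| ≤ p and |y| > 0.
Because |xy| ≤ p and w begins with p copies of a, we have y = a^k with 1 ≤ k ≤ p.
Pump with i = 2: xy^2z = a^{p+k} b^p a^p b^p, of length 4p+k. Suppose this equals vv. The string starts with a and ends with b, so v does too; thus the boundary between the two copies of v is a b→a transition. There is exactly one such transition, at position 2p+k, so |v| = 2p+k and |vv| = 4p+2k ≠ 4p+k since k ≥ 1. So xy^2z ∉ L.
This is a contradiction; hence L is not regular.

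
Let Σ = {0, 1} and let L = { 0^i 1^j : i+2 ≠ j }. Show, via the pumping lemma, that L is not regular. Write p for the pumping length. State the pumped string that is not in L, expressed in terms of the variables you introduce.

0^{p+p!} 1^{p+p!+2}

Toward a contradiction, assume L is regular with pumping length p.
Choose w = 0^p 1^{p+p!+2}. Since p ≠ (p+p!+2)-2 = p+p!, w ∈ L; and |w| ≥ p.
Write w = xyz as guaranteed by the lemma, with |xy| ≤ p and y is nonempty.
Because |xy| ≤ p and w begins with p copies of 0, we have y = 0^k with 1 ≤ k ≤ p.
Since 1 ≤ k ≤ p, k divides p!; set t = 1 + p!/k. Then xy^t z has p + (p!/k)·k = p + p! copies of 0. Now the 0-count is p+p! and (1-count)-2 = (p+p!+2)-2 = p+p!, so i+2 ≠ j fails. So xy^t z = 0^{p+p!} 1^{p+p!+2} ∉ L.
This contradicts the pumping lemma, so L is not regular.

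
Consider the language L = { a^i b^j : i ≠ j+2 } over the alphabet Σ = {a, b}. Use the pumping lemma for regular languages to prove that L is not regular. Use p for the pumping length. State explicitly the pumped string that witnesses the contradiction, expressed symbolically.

Assume L is regular. Let p be the pumping length given by the pumping lemma.
Choose w = a^p b^{p+p!-2}. Since p ≠ (p+p!-2)+2 = p+p!, w ∈ L; and |w| ≥ p.
By the pumping lemma, w = xyz with |xy| ≤ p and |y| ≥ 1.
Since the first p symbols of w are all a's and |xy| ≤ p, y lies entirely in the leading a-block: y = a^k for some k with 1 ≤ k ≤ p.
Since 1 ≤ k ≤ p, k divides p!; set t = 1 + p!/k. Then xy^t z has p + (p!/k)·k = p + p! copies of a. Now the a-count is p+p! and (b-count)+2 = (p+p!-2)+2 = p+p!, so i ≠ j+2 fails. So xy^t z = a^{p+p!} b^{p+p!-2} ∉ L.
This contradicts the pumping lemma, so L is not regular.

a^{p+p!} b^{p+p!-2}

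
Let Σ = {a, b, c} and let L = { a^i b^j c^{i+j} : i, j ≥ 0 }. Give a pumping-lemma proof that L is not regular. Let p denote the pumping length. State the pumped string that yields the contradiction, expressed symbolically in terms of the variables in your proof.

a^{p+k} b^p c^{2p}

Assume L is regular. Let p be the pumping length given by the pumping lemma.
Take w = a^p b^p c^{2p} ∈ L (with i=j=p, i+j=2p), |w| = 4p ≥ p.
Write w = xyz as guaranteed by the lemma, with |xy| ≤ p and y is nonempty.
The first p characters of w are a's, so xy (and hence y) consists only of a's. Write y = a^k, 1 ≤ k ≤ p.
Consider xy^2z = a^{p+k} b^p c^{2p}. Now the a- and b-counts sum to 2p+k, but the c-count is 2p ≠ 2p+k. So xy^2z ∉ L.
This is a contradiction; hence L is not regular.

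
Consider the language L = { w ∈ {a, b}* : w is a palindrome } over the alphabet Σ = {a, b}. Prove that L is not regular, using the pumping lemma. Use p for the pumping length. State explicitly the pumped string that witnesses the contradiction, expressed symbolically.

Toward a contradiction, assume L is regular with pumping length p.
Take w = a^p b a^p, a palindrome of length 2p+1 ≥ p.
Write w = xyz as guaranteed by the lemma, with |xy| ≤ p and |y| ≥ 1.
The first p characters of w are a's, so xy (and hence y) consists only of a's. Write y = a^k, 1 ≤ k ≤ p.
Pump with i = 2: xy^2z = a^{p+k} b a^p. Its reverse is a^p b a^{p+k}, which differs from xy^2z since k ≥ 1. So xy^2z is not a palindrome and xy^2z ∉ L.
This is a contradiction; hence L is not regular.

a^{p+k} b a^p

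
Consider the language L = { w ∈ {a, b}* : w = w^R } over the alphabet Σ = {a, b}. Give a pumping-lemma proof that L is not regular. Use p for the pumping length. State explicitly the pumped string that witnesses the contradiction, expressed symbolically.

Toward a contradiction, assume L is regular with pumping length p.
Take w = a^p b a^p, a palindrome of length 2p+1 ≥ p.
Write w = xyz as guaranteed by the lemma, with |xy| ≤ p and |y| > 0.
Because |xy| ≤ p and w begins with p copies of a, we have y = a^k with 1 ≤ k ≤ p.
Pump with i = 2: xy^2z = a^{p+k} b a^p. Its reverse is a^p b a^{p+k}, which differs from xy^2z since k ≥ 1. So xy^2z is not a palindrome and xy^2z ∉ L.
This contradicts the pumping lemma, so L is not regular.

a^{p+k} b a^p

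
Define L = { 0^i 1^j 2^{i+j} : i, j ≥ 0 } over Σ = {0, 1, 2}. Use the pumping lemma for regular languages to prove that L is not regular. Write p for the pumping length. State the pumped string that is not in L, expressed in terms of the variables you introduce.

0^{p+k} 1^p 2^{2p}

Suppose for contradiction that L is regular, and let p be the pumping length.
Take w = 0^p 1^p 2^{2p} ∈ L (with i=j=p, i+j=2p), |w| = 4p ≥ p.
By the pumping lemma, w = xyz with |xy| ≤ p and |y| ≥ 1.
Since the first p symbols of w are all 0's and |xy| ≤ p, y lies entirely in the leading 0-block: y = 0^k for some k with 1 ≤ k ≤ p.
Consider xy^2z = 0^{p+k} 1^p 2^{2p}. Now the 0- and 1-counts sum to 2p+k, but the 2-count is 2p ≠ 2p+k. So xy^2z ∉ L.
This is a contradiction; hence L is not regular.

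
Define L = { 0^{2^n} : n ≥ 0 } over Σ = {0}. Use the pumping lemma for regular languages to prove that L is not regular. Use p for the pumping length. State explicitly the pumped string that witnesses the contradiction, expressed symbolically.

Assume L is regular. Let p be the pumping length given by the pumping lemma.
Take w = 0^{2^p} ∈ L with |w| = 2^p ≥ p.
The pumping lemma gives a decomposition w = xyz where |xy| ≤ p and y is nonempty.
Then y = 0^k for some k with 1 ≤ k ≤ p.
Pump with i = 2: xy^2z = 0^{2^p+k}. Since 1 ≤ k ≤ p < 2^p, we have 2^p < 2^p+k < 2^{p+1}, so 2^p+k is not a power of 2. So xy^2z ∉ L.
Contradiction. Therefore L is not regular.

0^{2^p+k}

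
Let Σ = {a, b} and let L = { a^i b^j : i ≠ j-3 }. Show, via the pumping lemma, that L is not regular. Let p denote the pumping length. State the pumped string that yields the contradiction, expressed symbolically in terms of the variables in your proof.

a^{p+p!} b^{p+p!+3}

Assume L is regular; let p be its pumping constant.
Choose w = a^p b^{p+p!+3}. Since p ≠ (p+p!+3)-3 = p+p!, w ∈ L; and |w| ≥ p.
The pumping lemma gives a decomposition w = xyz where |xy| ≤ p and |y| ≥ 1.
Because |xy| ≤ p and w begins with p copies of a, we have y = a^k with 1 ≤ k ≤ p.
Since 1 ≤ k ≤ p, k divides p!; set t = 1 + p!/k. Then xy^t z has p + (p!/k)·k = p + p! copies of a. Now the a-count is p+p! and (b-count)-3 = (p+p!+3)-3 = p+p!, so i ≠ j-3 fails. So xy^t z = a^{p+p!} b^{p+p!+3} ∉ L.
This is a contradiction; hence L is not regular.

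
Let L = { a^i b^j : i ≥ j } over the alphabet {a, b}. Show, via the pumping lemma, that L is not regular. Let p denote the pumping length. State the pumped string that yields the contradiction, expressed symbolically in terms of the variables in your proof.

Suppose for contradiction that L is regular, and let p be the pumping length.
Choose w = a^p b^p ∈ L, with |w| = 2p ≥ p.
By the pumping lemma, w = xyz with |xy| ≤ p and y is nonempty.
The first p characters of w are a's, so xy (and hence y) consists only of a's. Write y = a^k, 1 ≤ k ≤ p.
Consider xy^0z = xz = a^{p-k} b^p. Since k ≥ 1, the a-count p-k is less than p, so i ≥ j fails; thus xz ∉ L.
Contradiction. Therefore L is not regular.

a^{p-k} b^p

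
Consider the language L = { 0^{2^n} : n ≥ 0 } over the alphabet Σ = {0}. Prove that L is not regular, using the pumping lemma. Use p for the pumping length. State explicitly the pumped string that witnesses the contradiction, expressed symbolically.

Toward a contradiction, assume L is regular with pumping length p.
Take w = 0^{2^p} ∈ L with |w| = 2^p ≥ p.
Write w = xyz as guaranteed by the lemma, with |xy| ≤ p and y is nonempty.
Then y = 0^k for some k with 1 ≤ k ≤ p.
Pump with i = 2: xy^2z = 0^{2^p+k}. Since 1 ≤ k ≤ p < 2^p, we have 2^p < 2^p+k < 2^{p+1}, so 2^p+k is not a power of 2. So xy^2z ∉ L.
Contradiction. Therefore L is not regular.

0^{2^p+k}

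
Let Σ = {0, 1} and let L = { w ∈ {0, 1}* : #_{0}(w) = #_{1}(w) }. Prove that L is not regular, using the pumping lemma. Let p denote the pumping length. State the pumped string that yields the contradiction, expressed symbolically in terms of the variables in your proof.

0^{p+k} 1^p

Suppose for contradiction that L is regular, and let p be the pumping length.
Choose w = 0^p 1^p ∈ L with |w| = 2p ≥ p.
By the pumping lemma, w = xyz with |xy| ≤ p and |y| ≥ 1.
Because |xy| ≤ p and w begins with p copies of 0, we have y = 0^k with 1 ≤ k ≤ p.
Pump with i = 2: xy^2z = 0^{p+k} 1^p has p+k occurrences of 0 but only p of 1. Since k ≥ 1 the counts differ, so xy^2z ∉ L.
This contradicts the pumping lemma, so L is not regular.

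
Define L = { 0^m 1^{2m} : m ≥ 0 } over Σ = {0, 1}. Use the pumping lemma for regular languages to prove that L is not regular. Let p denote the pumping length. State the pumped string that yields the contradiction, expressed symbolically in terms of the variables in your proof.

Toward a contradiction, assume L is regular with pumping length p.
Choose w = 0^p 1^{2p}, which is in L with |w| = 3p ≥ p.
By the pumping lemma, w = xyz with |xy| ≤ p and y is nonempty.
The first p characters of w are 0's, so xy (and hence y) consists only of 0's. Write y = 0^k, 1 ≤ k ≤ p.
Pump with i = 2: xy^2z = 0^{p+k} 1^{2p}. For this to lie in L we would need 2p = 2(p+k), which forces k = 0. But k ≥ 1, so xy^2z ∉ L.
This is a contradiction; hence L is not regular.

0^{p+k} 1^{2p}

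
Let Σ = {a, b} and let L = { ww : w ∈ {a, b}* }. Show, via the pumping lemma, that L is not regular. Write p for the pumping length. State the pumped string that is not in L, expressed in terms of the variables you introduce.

a^{p+k} b^p a^p b^p

Assume L is regular. Let p be the pumping length given by the pumping lemma.
Take w = a^p b^p a^p b^p = uu where u = a^pb^p; then w ∈ L and |w| = 4p ≥ p.
Write w = xyz as guaranteed by the lemma, with |xy| ≤ p and |y| > 0.
Because |xy| ≤ p and w begins with p copies of a, we have y = a^k with 1 ≤ k ≤ p.
Pump with i = 2: xy^2z = a^{p+k} b^p a^p b^p, of length 4p+k. Suppose this equals vv. The string starts with a and ends with b, so v does too; thus the boundary between the two copies of v is a b→a transition. There is exactly one such transition, at position 2p+k, so |v| = 2p+k and |vv| = 4p+2k ≠ 4p+k since k ≥ 1. So xy^2z ∉ L.
This contradicts the pumping lemma, so L is not regular.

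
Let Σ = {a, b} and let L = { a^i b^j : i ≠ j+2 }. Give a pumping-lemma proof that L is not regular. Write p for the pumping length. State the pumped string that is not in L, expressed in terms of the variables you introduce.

Assume L is regular. Let p be the pumping length given by the pumping lemma.
Choose w = a^p b^{p+p!-2}. Since p ≠ (p+p!-2)+2 = p+p!, w ∈ L; and |w| ≥ p.
The pumping lemma gives a decomposition w = xyz where |xy| ≤ p and |y| > 0.
Because |xy| ≤ p and w begins with p copies of a, we have y = a^k with 1 ≤ k ≤ p.
Since 1 ≤ k ≤ p, k divides p!; set t = 1 + p!/k. Then xy^t z has p + (p!/k)·k = p + p! copies of a. Now the a-count is p+p! and (b-count)+2 = (p+p!-2)+2 = p+p!, so i ≠ j+2 fails. So xy^t z = a^{p+p!} b^{p+p!-2} ∉ L.
This contradicts the pumping lemma, so L is not regular.

a^{p+p!} b^{p+p!-2}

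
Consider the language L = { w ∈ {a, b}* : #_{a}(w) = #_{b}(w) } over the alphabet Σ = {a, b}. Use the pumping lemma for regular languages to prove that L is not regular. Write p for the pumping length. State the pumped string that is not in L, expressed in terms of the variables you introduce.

a^{p+k} b^p

Suppose for contradiction that L is regular, and let p be the pumping length.
Choose w = a^p b^p ∈ L with |w| = 2p ≥ p.
The pumping lemma gives a decomposition w = xyz where |xy| ≤ p and |y| ≥ 1.
Since the first p symbols of w are all a's and |xy| ≤ p, y lies entirely in the leading a-block: y = a^k for some k with 1 ≤ k ≤ p.
Pump with i = 2: xy^2z = a^{p+k} b^p has p+k occurrences of a but only p of b. Since k ≥ 1 the counts differ, so xy^2z ∉ L.
This is a contradiction; hence L is not regular.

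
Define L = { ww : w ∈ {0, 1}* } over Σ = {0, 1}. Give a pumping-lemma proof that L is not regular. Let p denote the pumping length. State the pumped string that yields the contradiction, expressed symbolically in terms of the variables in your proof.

Toward a contradiction, assume L is regular with pumping length p.
Take w = 0^p 1^p 0^p 1^p = uu where u = 0^p1^p; then w ∈ L and |w| = 4p ≥ p.
By the pumping lemma, w = xyz with |xy| ≤ p and y is nonempty.
Because |xy| ≤ p and w begins with p copies of 0, we have y = 0^k with 1 ≤ k ≤ p.
Pump with i = 2: xy^2z = 0^{p+k} 1^p 0^p 1^p, of length 4p+k. Suppose this equals vv. The string starts with 0 and ends with 1, so v does too; thus the boundary between the two copies of v is a 1→0 transition. There is exactly one such transition, at position 2p+k, so |v| = 2p+k and |vv| = 4p+2k ≠ 4p+k since k ≥ 1. So xy^2z ∉ L.
Contradiction. Therefore L is not regular.

0^{p+k} 1^p 0^p 1^p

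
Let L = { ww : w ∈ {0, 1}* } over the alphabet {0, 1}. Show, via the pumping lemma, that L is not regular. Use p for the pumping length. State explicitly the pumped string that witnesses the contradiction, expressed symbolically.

0^{p+k} 1^p 0^p 1^p

Assume L is regular. Let p be the pumping length given by the pumping lemma.
Take w = 0^p 1^p 0^p 1^p = uu where u = 0^p1^p; then w ∈ L and |w| = 4p ≥ p.
By the pumping lemma, w = xyz with |xy| ≤ p and |y| ≥ 1.
The first p characters of w are 0's, so xy (and hence y) consists only of 0's. Write y = 0^k, 1 ≤ k ≤ p.
Pump with i = 2: xy^2z = 0^{p+k} 1^p 0^p 1^p, of length 4p+k. Suppose this equals vv. The string starts with 0 and ends with 1, so v does too; thus the boundary between the two copies of v is a 1→0 transition. There is exactly one such transition, at position 2p+k, so |v| = 2p+k and |vv| = 4p+2k ≠ 4p+k since k ≥ 1. So xy^2z ∉ L.
This is a contradiction; hence L is not regular.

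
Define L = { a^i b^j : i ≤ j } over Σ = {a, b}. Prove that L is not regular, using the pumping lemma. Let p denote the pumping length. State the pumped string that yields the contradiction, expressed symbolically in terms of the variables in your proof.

Assume L is regular. Let p be the pumping length given by the pumping lemma.
Choose w = a^p b^p ∈ L, with |w| = 2p ≥ p.
The pumping lemma gives a decomposition w = xyz where |xy| ≤ p and |y| > 0.
The first p characters of w are a's, so xy (and hence y) consists only of a's. Write y = a^k, 1 ≤ k ≤ p.
Consider xy^2z = a^{p+k} b^p. Since k ≥ 1, the a-count p+k exceeds the b-count p, so i ≤ j fails; thus xy^2z ∉ L.
Contradiction. Therefore L is not regular.

a^{p+k} b^p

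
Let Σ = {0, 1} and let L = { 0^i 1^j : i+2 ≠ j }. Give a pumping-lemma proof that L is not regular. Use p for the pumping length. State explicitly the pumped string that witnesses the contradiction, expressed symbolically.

0^{p+p!} 1^{p+p!+2}

Suppose for contradiction that L is regular, and let p be the pumping length.
Choose w = 0^p 1^{p+p!+2}. Since p ≠ (p+p!+2)-2 = p+p!, w ∈ L; and |w| ≥ p.
Write w = xyz as guaranteed by the lemma, with |xy| ≤ p and |y| ≥ 1.
Since the first p symbols of w are all 0's and |xy| ≤ p, y lies entirely in the leading 0-block: y = 0^k for some k with 1 ≤ k ≤ p.
Since 1 ≤ k ≤ p, k divides p!; set t = 1 + p!/k. Then xy^t z has p + (p!/k)·k = p + p! copies of 0. Now the 0-count is p+p! and (1-count)-2 = (p+p!+2)-2 = p+p!, so i+2 ≠ j fails. So xy^t z = 0^{p+p!} 1^{p+p!+2} ∉ L.
This is a contradiction; hence L is not regular.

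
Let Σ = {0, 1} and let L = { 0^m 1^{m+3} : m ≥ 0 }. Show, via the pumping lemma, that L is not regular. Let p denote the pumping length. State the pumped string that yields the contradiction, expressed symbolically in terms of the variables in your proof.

0^{p+k} 1^{p+3}

Suppose for contradiction that L is regular, and let p be the pumping length.
Let w = 0^p 1^{p+3} ∈ L; note |w| = 2p+3 ≥ p.
By the pumping lemma, w = xyz with |xy| ≤ p and y is nonempty.
Since the first p symbols of w are all 0's and |xy| ≤ p, y lies entirely in the leading 0-block: y = 0^k for some k with 1 ≤ k ≤ p.
Pump with i = 2: xy^2z = 0^{p+k} 1^{p+3}. For this to lie in L we would need p+3 = (p+k)+3, which forces k = 0. But k ≥ 1, so xy^2z ∉ L.
This contradicts the pumping lemma, so L is not regular.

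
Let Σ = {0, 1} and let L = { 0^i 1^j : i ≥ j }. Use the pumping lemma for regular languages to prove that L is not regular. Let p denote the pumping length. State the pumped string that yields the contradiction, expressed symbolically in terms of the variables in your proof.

Assume L is regular. Let p be the pumping length given by the pumping lemma.
Choose w = 0^p 1^p ∈ L, with |w| = 2p ≥ p.
By the pumping lemma, w = xyz with |xy| ≤ p and |y| ≥ 1.
Because |xy| ≤ p and w begins with p copies of 0, we have y = 0^k with 1 ≤ k ≤ p.
Consider xy^0z = xz = 0^{p-k} 1^p. Since k ≥ 1, the 0-count p-k is less than p, so i ≥ j fails; thus xz ∉ L.
This is a contradiction; hence L is not regular.

0^{p-k} 1^p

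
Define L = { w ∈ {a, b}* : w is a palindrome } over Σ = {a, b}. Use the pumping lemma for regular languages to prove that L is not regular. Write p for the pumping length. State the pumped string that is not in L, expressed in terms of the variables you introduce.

Toward a contradiction, assume L is regular with pumping length p.
Take w = a^p b a^p, a palindrome of length 2p+1 ≥ p.
The pumping lemma gives a decomposition w = xyz where |xy| ≤ p and |y| > 0.
Since the first p symbols of w are all a's and |xy| ≤ p, y lies entirely in the leading a-block: y = a^k for some k with 1 ≤ k ≤ p.
Pump with i = 2: xy^2z = a^{p+k} b a^p. Its reverse is a^p b a^{p+k}, which differs from xy^2z since k ≥ 1. So xy^2z is not a palindrome and xy^2z ∉ L.
This contradicts the pumping lemma, so L is not regular.

a^{p+k} b a^p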